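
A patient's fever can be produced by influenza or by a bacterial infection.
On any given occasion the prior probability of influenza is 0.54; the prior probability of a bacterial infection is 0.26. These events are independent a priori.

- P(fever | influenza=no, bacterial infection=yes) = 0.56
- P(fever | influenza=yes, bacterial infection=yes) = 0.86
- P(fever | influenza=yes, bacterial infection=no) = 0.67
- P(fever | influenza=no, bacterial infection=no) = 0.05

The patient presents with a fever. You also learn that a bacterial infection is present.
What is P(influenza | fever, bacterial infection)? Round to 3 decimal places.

For the numerator, keep only influenza=true terms: 0.86*0.54 = 0.464400
Normalizer over all consistent configurations: 0.56*0.46 + 0.86*0.54 = 0.722000
P(influenza | fever, bacterial infection) = 0.464400/0.722000 ≈ 0.643

P(influenza | fever, bacterial infection) ≈ 0.643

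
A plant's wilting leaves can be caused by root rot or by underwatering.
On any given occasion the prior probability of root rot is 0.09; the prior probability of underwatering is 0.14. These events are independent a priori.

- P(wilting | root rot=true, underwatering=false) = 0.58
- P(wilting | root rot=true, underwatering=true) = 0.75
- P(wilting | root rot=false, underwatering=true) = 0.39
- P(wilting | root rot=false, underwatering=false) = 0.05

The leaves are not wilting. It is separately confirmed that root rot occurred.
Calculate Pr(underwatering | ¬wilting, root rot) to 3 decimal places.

Pr(underwatering | ¬wilting, root rot) ≈ 0.088

P(¬wilting | root rot) = 0.42×0.86 + 0.25×0.14 = 0.361200 + 0.035000 = 0.396200
The underwatering-present share is 0.25×0.14 = 0.035000.
P(underwatering | ¬wilting, root rot) = 0.035000 / 0.396200 ≈ 0.088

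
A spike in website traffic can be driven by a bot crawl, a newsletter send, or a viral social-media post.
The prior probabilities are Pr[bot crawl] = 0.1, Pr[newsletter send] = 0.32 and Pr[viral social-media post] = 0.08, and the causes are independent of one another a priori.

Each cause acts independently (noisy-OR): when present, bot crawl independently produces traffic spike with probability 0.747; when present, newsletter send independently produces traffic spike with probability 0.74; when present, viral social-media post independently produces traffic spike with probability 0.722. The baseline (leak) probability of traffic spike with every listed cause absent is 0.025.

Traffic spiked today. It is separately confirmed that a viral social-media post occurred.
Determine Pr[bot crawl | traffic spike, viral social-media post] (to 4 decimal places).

Pr[bot crawl | traffic spike, viral social-media post] ≈ 0.1172

Under noisy-OR, P(traffic spike | causes) = 1 − (1−0.025)·∏(1−qᵢ) over the active causes.
P(traffic spike | viral social-media post) = 0.72895×0.9×0.68 + 0.929527×0.9×0.32 + 0.931424×0.1×0.68 + 0.98217×0.1×0.32 = 0.446117 + 0.267704 + 0.063337 + 0.031429 = 0.808587
Restricting to configurations with bot crawl present: 0.063337 + 0.031429 = 0.094766.
Hence the posterior is 0.094766/0.808587 ≈ 0.1172.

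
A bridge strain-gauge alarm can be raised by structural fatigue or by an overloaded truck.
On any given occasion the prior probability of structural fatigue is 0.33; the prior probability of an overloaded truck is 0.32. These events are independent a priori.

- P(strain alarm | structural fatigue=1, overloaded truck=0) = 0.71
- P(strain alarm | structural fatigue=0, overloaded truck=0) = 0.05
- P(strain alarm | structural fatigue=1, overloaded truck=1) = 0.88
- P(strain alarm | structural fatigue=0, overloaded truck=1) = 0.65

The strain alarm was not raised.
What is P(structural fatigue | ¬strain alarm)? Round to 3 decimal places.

P(¬strain alarm) = 0.95·0.67·0.68 + 0.35·0.67·0.32 + 0.29·0.33·0.68 + 0.12·0.33·0.32 = 0.432820 + 0.075040 + 0.065076 + 0.012672 = 0.585608
The structural fatigue-present share is 0.065076 + 0.012672 = 0.077748.
Hence the posterior is 0.077748/0.585608 ≈ 0.133.

P(structural fatigue | ¬strain alarm) ≈ 0.133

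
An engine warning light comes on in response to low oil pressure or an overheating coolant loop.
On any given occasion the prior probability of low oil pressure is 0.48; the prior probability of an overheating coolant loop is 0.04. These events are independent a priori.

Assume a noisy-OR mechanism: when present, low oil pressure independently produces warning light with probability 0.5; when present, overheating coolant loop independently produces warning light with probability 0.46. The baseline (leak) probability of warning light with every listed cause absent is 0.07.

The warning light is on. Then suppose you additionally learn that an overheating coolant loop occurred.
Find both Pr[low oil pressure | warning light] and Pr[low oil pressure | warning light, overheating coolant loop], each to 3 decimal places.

Pr[low oil pressure | warning light] ≈ 0.852; Pr[low oil pressure | warning light, overheating coolant loop] ≈ 0.581

Under noisy-OR, P(warning light | causes) = 1 − (1−0.07)·∏(1−qᵢ) over the active causes.
P(warning light) = 0.07*0.52*0.96 + 0.4978*0.52*0.04 + 0.535*0.48*0.96 + 0.7489*0.48*0.04 = 0.034944 + 0.010354 + 0.246528 + 0.014379 = 0.306205
Restricting to configurations with low oil pressure present: 0.246528 + 0.014379 = 0.260907.
P(low oil pressure | warning light) = 0.260907 / 0.306205 ≈ 0.852

Now condition on the additional information:
Weight on low oil pressure=true, given the evidence: 0.7489×0.48 = 0.359472
The normalizing constant is 0.4978×0.52 + 0.7489×0.48 = 0.618328
P(low oil pressure | warning light, overheating coolant loop) = 0.359472/0.618328 ≈ 0.581
— overheating coolant loop explains away the evidence for low oil pressure.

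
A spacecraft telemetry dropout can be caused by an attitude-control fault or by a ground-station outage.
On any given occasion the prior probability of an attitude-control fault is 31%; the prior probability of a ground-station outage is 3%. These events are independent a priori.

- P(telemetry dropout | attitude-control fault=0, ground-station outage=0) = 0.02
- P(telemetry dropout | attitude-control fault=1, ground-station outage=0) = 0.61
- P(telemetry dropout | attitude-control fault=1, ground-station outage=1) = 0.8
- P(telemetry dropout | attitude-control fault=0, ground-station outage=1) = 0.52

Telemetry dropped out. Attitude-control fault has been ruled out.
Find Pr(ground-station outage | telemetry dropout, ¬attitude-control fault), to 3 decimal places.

Pr(ground-station outage | telemetry dropout, ¬attitude-control fault) ≈ 0.446

P(telemetry dropout | ¬attitude-control fault) = 0.02*0.97 + 0.52*0.03 = 0.019400 + 0.015600 = 0.035000
Of this, 0.015600 comes from 0.52*0.03 (the ground-station outage=true cases).
Hence the posterior is 0.015600/0.035000 ≈ 0.446.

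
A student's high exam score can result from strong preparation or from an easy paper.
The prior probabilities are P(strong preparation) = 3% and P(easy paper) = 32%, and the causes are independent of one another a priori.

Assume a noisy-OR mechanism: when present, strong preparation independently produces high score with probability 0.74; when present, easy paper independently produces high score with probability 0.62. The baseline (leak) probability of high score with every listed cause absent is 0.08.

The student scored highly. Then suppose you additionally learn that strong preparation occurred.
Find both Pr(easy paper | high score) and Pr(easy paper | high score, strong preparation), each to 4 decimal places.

Under noisy-OR, P(high score | causes) = 1 − (1−0.08)·∏(1−qᵢ) over the active causes.
By total probability over the 4 (strong preparation, easy paper) configurations:
  P(high score) = 0.08·0.97·0.68 + 0.6504·0.97·0.32 + 0.7608·0.03·0.68 + 0.909104·0.03·0.32
        = 0.052768 + 0.201884 + 0.015520 + 0.008727 = 0.278899
The terms with easy paper present sum to 0.210611, so
  P(easy paper | high score) = 0.210611 / 0.278899 ≈ 0.7552

Now also conditioning on strong preparation=true:
By total probability over both values of easy paper:
  P(high score | strong preparation) = 0.7608×0.68 + 0.909104×0.32
        = 0.517344 + 0.290913 = 0.808257
Keeping only the easy paper-present terms gives 0.290913, so
  P(easy paper | high score, strong preparation) = 0.290913 / 0.808257 ≈ 0.3599

Pr(easy paper | high score) ≈ 0.7552; Pr(easy paper | high score, strong preparation) ≈ 0.3599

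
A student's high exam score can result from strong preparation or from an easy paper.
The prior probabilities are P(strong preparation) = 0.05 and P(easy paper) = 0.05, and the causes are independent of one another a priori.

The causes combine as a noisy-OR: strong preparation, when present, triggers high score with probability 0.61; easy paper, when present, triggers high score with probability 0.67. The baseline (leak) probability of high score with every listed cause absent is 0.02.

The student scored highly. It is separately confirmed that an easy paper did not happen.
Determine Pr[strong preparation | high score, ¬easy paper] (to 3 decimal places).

Under noisy-OR, P(high score | causes) = 1 − (1−0.02)·∏(1−qᵢ) over the active causes.
For the numerator, keep only strong preparation=true terms: 0.6178*0.05 = 0.030890
The normalizing constant is 0.02*0.95 + 0.6178*0.05 = 0.049890
P(strong preparation | high score, ¬easy paper) = 0.030890/0.049890 ≈ 0.619

Pr[strong preparation | high score, ¬easy paper] ≈ 0.619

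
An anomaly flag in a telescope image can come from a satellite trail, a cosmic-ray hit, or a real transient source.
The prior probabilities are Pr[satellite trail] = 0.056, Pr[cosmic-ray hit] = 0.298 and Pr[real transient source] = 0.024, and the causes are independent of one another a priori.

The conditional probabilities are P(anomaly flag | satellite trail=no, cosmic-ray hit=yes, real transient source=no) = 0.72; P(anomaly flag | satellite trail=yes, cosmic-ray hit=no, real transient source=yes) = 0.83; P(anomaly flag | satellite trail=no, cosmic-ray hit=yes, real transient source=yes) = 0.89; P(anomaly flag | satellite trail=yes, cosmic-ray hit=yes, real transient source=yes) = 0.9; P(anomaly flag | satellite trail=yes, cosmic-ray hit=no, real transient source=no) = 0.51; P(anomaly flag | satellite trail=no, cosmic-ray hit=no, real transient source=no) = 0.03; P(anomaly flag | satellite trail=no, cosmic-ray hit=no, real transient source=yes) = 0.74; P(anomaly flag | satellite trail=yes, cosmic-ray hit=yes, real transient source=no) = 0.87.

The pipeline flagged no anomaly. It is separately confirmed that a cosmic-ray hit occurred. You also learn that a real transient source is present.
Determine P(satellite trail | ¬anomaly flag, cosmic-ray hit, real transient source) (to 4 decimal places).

Enumerate both values of satellite trail and weight by the priors:
  P(¬anomaly flag | cosmic-ray hit, real transient source) = 0.11×0.944 + 0.1×0.056
        = 0.103840 + 0.005600 = 0.109440
Keeping only the satellite trail-present terms gives 0.005600, so
  P(satellite trail | ¬anomaly flag, cosmic-ray hit, real transient source) = 0.005600 / 0.109440 ≈ 0.0512

P(satellite trail | ¬anomaly flag, cosmic-ray hit, real transient source) ≈ 0.0512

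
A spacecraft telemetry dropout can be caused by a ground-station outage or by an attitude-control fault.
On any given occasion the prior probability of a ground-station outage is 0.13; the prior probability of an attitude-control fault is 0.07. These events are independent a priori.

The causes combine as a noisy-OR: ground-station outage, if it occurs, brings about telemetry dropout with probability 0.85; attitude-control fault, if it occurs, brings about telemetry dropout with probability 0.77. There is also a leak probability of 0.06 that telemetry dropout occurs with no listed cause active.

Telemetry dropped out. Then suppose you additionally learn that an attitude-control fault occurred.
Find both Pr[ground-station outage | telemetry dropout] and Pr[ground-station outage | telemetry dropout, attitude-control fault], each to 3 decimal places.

Under noisy-OR, P(telemetry dropout | causes) = 1 − (1−0.06)·∏(1−qᵢ) over the active causes.
P(telemetry dropout) = 0.06*0.87*0.93 + 0.7838*0.87*0.07 + 0.859*0.13*0.93 + 0.96757*0.13*0.07 = 0.048546 + 0.047733 + 0.103853 + 0.008805 = 0.208937
The ground-station outage-present share is 0.103853 + 0.008805 = 0.112658.
So P(ground-station outage | telemetry dropout) = 0.112658/0.208937 ≈ 0.539.

Now condition on the additional information:
Weight on ground-station outage=true, given the evidence: 0.96757*0.13 = 0.125784
The normalizing constant is 0.7838*0.87 + 0.96757*0.13 = 0.807690
P(ground-station outage | telemetry dropout, attitude-control fault) = 0.125784/0.807690 ≈ 0.156

Pr[ground-station outage | telemetry dropout] ≈ 0.539; Pr[ground-station outage | telemetry dropout, attitude-control fault] ≈ 0.156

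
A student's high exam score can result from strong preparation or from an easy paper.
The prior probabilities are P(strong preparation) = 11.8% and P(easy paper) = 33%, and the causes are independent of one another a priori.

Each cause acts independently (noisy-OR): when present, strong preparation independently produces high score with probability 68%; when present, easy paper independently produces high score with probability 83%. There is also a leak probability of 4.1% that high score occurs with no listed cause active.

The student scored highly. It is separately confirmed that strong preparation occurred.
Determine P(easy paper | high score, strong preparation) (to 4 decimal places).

P(easy paper | high score, strong preparation) ≈ 0.4025

Under noisy-OR, P(high score | causes) = 1 − (1−0.041)·∏(1−qᵢ) over the active causes.
P(high score | strong preparation) = 0.69312·0.67 + 0.94783·0.33 = 0.464390 + 0.312784 = 0.777174
The easy paper-present share is 0.94783·0.33 = 0.312784.
So P(easy paper | high score, strong preparation) = 0.312784/0.777174 ≈ 0.4025.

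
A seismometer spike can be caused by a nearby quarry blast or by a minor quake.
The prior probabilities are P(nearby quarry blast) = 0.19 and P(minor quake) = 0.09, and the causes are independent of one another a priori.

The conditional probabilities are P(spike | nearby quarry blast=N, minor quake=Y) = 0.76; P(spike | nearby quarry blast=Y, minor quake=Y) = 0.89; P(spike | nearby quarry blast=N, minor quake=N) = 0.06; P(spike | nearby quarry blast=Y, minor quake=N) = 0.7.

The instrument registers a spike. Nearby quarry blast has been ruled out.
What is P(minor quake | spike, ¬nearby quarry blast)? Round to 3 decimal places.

P(minor quake | spike, ¬nearby quarry blast) ≈ 0.556

Weight on minor quake=true, given the evidence: 0.76·0.09 = 0.068400
The normalizing constant is 0.06·0.91 + 0.76·0.09 = 0.123000
P(minor quake | spike, ¬nearby quarry blast) = 0.068400/0.123000 ≈ 0.556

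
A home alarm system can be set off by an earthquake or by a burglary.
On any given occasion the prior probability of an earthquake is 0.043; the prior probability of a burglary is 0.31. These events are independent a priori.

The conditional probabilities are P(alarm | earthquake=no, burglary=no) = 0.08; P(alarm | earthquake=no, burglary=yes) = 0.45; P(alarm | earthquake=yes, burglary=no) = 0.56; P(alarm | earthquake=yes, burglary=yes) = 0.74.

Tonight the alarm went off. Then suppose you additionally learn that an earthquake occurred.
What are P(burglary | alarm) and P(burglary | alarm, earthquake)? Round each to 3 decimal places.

Numerator (weight on configurations with burglary): 0.133501 + 0.009864 = 0.143365
Normalizer over all consistent configurations: 0.08×0.957×0.69 + 0.45×0.957×0.31 + 0.56×0.043×0.69 + 0.74×0.043×0.31 = 0.212806
P(burglary | alarm) = 0.143365/0.212806 ≈ 0.674

Now condition on the additional information:
Sum P(alarm|·) weighted by the priors over both values of burglary:
  P(alarm | earthquake) = 0.56×0.69 + 0.74×0.31
        = 0.386400 + 0.229400 = 0.615800
Keeping only the burglary-present terms gives 0.229400, so
  P(burglary | alarm, earthquake) = 0.229400 / 0.615800 ≈ 0.373

P(burglary | alarm) ≈ 0.674; P(burglary | alarm, earthquake) ≈ 0.373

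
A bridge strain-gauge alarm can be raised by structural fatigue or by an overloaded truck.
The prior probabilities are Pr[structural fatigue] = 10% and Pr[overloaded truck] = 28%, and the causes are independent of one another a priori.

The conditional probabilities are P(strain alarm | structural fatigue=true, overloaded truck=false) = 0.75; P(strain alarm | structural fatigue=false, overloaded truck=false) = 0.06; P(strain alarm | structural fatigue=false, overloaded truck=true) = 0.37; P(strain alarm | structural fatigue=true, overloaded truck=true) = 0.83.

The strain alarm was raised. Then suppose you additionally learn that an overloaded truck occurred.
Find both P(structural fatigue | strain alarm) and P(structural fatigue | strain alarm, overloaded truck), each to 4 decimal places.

P(structural fatigue | strain alarm) ≈ 0.3689; P(structural fatigue | strain alarm, overloaded truck) ≈ 0.1995

For the numerator, keep only structural fatigue=true terms: 0.054000 + 0.023240 = 0.077240
Normalizer over all consistent configurations: 0.06*0.9*0.72 + 0.37*0.9*0.28 + 0.75*0.1*0.72 + 0.83*0.1*0.28 = 0.209360
P(structural fatigue | strain alarm) = 0.077240/0.209360 ≈ 0.3689

Now condition on the additional information:
Sum P(strain alarm|·) weighted by the priors over both values of structural fatigue:
  P(strain alarm | overloaded truck) = 0.37*0.9 + 0.83*0.1
        = 0.333000 + 0.083000 = 0.416000
The terms with structural fatigue present sum to 0.083000, so
  P(structural fatigue | strain alarm, overloaded truck) = 0.083000 / 0.416000 ≈ 0.1995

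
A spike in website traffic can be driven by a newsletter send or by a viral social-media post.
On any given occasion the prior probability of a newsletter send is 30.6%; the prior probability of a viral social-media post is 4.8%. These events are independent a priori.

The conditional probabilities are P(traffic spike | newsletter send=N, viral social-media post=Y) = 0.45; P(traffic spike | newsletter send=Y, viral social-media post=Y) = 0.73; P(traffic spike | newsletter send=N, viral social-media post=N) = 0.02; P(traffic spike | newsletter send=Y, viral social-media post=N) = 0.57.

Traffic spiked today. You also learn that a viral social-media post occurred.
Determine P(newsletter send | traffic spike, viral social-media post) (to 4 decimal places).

By total probability over both values of newsletter send:
  P(traffic spike | viral social-media post) = 0.45×0.694 + 0.73×0.306
        = 0.312300 + 0.223380 = 0.535680
Keeping only the newsletter send-present terms gives 0.223380, so
  P(newsletter send | traffic spike, viral social-media post) = 0.223380 / 0.535680 ≈ 0.4170

P(newsletter send | traffic spike, viral social-media post) ≈ 0.4170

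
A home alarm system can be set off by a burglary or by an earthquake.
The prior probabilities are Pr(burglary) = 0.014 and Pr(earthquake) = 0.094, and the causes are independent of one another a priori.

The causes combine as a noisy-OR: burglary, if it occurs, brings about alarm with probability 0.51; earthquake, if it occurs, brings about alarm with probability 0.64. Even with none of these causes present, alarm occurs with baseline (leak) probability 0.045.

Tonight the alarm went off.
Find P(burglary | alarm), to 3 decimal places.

P(burglary | alarm) ≈ 0.072

Under noisy-OR, P(alarm | causes) = 1 − (1−0.045)·∏(1−qᵢ) over the active causes.
Weight on burglary=true, given the evidence: 0.006749 + 0.001094 = 0.007843
The normalizing constant is 0.045*0.986*0.906 + 0.6562*0.986*0.094 + 0.53205*0.014*0.906 + 0.831538*0.014*0.094 = 0.108861
Posterior = 0.007843 / 0.108861 ≈ 0.072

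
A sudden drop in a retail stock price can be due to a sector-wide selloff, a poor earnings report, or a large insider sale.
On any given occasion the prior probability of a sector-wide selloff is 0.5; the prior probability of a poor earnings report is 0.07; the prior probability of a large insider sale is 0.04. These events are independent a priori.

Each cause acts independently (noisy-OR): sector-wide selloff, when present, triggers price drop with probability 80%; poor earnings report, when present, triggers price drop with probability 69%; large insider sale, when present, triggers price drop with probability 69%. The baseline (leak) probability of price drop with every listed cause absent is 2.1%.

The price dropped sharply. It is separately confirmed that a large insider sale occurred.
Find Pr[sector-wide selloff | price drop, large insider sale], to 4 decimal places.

Pr[sector-wide selloff | price drop, large insider sale] ≈ 0.5699

Under noisy-OR, P(price drop | causes) = 1 − (1−0.021)·∏(1−qᵢ) over the active causes.
P(price drop | large insider sale) = 0.69651×0.5×0.93 + 0.905918×0.5×0.07 + 0.939302×0.5×0.93 + 0.981184×0.5×0.07 = 0.323877 + 0.031707 + 0.436775 + 0.034341 = 0.826700
The sector-wide selloff-present share is 0.436775 + 0.034341 = 0.471116.
Hence the posterior is 0.471116/0.826700 ≈ 0.5699.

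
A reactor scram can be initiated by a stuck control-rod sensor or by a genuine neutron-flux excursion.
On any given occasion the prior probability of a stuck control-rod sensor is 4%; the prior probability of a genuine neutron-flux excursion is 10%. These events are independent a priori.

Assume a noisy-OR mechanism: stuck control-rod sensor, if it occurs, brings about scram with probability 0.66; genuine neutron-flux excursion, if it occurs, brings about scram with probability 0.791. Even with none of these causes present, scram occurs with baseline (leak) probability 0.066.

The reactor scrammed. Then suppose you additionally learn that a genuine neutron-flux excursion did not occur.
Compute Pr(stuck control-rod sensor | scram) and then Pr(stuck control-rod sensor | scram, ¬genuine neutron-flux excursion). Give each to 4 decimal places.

Pr(stuck control-rod sensor | scram) ≈ 0.1741; Pr(stuck control-rod sensor | scram, ¬genuine neutron-flux excursion) ≈ 0.3011

Under noisy-OR, P(scram | causes) = 1 − (1−0.066)·∏(1−qᵢ) over the active causes.
Sum P(scram|·) weighted by the priors over the 4 (stuck control-rod sensor, genuine neutron-flux excursion) configurations:
  P(scram) = 0.066*0.96*0.9 + 0.804794*0.96*0.1 + 0.68244*0.04*0.9 + 0.93363*0.04*0.1
        = 0.057024 + 0.077260 + 0.024568 + 0.003735 = 0.162587
Configurations with stuck control-rod sensor contribute 0.028303, so
  P(stuck control-rod sensor | scram) = 0.028303 / 0.162587 ≈ 0.1741

With the extra evidence:
For the numerator, keep only stuck control-rod sensor=true terms: 0.68244*0.04 = 0.027298
Normalizer over all consistent configurations: 0.066*0.96 + 0.68244*0.04 = 0.090658
Posterior = 0.027298 / 0.090658 ≈ 0.3011
With genuine neutron-flux excursion excluded, stuck control-rod sensor must carry more of the explanatory weight for the scram.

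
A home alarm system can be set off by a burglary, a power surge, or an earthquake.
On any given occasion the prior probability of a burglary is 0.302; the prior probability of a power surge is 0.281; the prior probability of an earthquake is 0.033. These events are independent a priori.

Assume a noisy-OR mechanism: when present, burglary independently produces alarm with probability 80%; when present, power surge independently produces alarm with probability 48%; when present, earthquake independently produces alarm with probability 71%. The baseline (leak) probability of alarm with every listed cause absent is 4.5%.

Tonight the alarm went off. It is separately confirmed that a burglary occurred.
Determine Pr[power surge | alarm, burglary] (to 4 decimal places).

Pr[power surge | alarm, burglary] ≈ 0.3026

Under noisy-OR, P(alarm | causes) = 1 − (1−0.045)·∏(1−qᵢ) over the active causes.
Numerator (weight on configurations with power surge): 0.244739 + 0.009006 = 0.253745
Normalizer over all consistent configurations: 0.809×0.719×0.967 + 0.94461×0.719×0.033 + 0.90068×0.281×0.967 + 0.971197×0.281×0.033 = 0.838634
Posterior = 0.253745 / 0.838634 ≈ 0.3026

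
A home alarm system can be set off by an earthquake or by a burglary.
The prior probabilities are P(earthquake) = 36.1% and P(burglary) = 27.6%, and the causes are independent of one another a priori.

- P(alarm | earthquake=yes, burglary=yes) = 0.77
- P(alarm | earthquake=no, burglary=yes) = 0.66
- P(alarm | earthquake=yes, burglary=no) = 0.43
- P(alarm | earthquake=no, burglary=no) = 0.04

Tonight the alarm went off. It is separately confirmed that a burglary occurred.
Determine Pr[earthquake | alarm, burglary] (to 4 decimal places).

Pr[earthquake | alarm, burglary] ≈ 0.3973

For the numerator, keep only earthquake=true terms: 0.77·0.361 = 0.277970
Normalizer over all consistent configurations: 0.66·0.639 + 0.77·0.361 = 0.699710
Posterior = 0.277970 / 0.699710 ≈ 0.3973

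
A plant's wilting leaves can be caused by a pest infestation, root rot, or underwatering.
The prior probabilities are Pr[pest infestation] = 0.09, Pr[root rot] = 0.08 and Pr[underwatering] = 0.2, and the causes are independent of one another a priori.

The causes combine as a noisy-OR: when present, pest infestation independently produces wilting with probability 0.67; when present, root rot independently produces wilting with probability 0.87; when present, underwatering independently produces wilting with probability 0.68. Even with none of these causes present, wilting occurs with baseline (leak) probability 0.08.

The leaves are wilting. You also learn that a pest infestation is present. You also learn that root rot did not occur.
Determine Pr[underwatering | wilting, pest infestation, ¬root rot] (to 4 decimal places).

Pr[underwatering | wilting, pest infestation, ¬root rot] ≈ 0.2448

Under noisy-OR, P(wilting | causes) = 1 − (1−0.08)·∏(1−qᵢ) over the active causes.
P(wilting | pest infestation, ¬root rot) = 0.6964·0.8 + 0.902848·0.2 = 0.557120 + 0.180570 = 0.737690
Restricting to configurations with underwatering present: 0.902848·0.2 = 0.180570.
P(underwatering | wilting, pest infestation, ¬root rot) = 0.180570 / 0.737690 ≈ 0.2448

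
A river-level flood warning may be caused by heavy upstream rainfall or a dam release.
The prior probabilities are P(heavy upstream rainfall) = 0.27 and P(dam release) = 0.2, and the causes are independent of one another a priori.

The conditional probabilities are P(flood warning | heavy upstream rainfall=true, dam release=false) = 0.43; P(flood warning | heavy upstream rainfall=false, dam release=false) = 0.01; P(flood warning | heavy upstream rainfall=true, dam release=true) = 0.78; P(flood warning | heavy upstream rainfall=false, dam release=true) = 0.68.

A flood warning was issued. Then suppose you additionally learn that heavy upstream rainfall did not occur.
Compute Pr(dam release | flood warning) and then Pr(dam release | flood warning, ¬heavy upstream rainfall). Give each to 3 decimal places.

By total probability over the 4 (heavy upstream rainfall, dam release) configurations:
  P(flood warning) = 0.01×0.73×0.8 + 0.68×0.73×0.2 + 0.43×0.27×0.8 + 0.78×0.27×0.2
        = 0.005840 + 0.099280 + 0.092880 + 0.042120 = 0.240120
The terms with dam release present sum to 0.141400, so
  P(dam release | flood warning) = 0.141400 / 0.240120 ≈ 0.589

With the extra evidence:
For the numerator, keep only dam release=true terms: 0.68*0.2 = 0.136000
Normalizer over all consistent configurations: 0.01*0.8 + 0.68*0.2 = 0.144000
P(dam release | flood warning, ¬heavy upstream rainfall) = 0.136000/0.144000 ≈ 0.944
Ruling out heavy upstream rainfall raises the posterior on dam release — the flip side of explaining away.

Pr(dam release | flood warning) ≈ 0.589; Pr(dam release | flood warning, ¬heavy upstream rainfall) ≈ 0.944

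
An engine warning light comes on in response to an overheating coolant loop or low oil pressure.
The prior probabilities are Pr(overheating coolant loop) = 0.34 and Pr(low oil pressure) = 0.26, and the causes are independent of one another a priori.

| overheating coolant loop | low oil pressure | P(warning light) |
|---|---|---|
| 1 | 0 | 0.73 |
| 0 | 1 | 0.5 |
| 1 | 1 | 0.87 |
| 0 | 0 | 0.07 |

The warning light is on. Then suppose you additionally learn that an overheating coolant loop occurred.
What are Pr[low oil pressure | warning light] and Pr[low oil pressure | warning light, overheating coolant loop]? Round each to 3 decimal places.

P(warning light) = 0.07*0.66*0.74 + 0.5*0.66*0.26 + 0.73*0.34*0.74 + 0.87*0.34*0.26 = 0.034188 + 0.085800 + 0.183668 + 0.076908 = 0.380564
Restricting to configurations with low oil pressure present: 0.085800 + 0.076908 = 0.162708.
Hence the posterior is 0.162708/0.380564 ≈ 0.428.

Now also conditioning on overheating coolant loop=true:
Enumerate both values of low oil pressure and weight by the priors:
  P(warning light | overheating coolant loop) = 0.73·0.74 + 0.87·0.26
        = 0.540200 + 0.226200 = 0.766400
Keeping only the low oil pressure-present terms gives 0.226200, so
  P(low oil pressure | warning light, overheating coolant loop) = 0.226200 / 0.766400 ≈ 0.295
The drop from 0.428 to 0.295 is the explaining-away (discounting) effect.

Pr[low oil pressure | warning light] ≈ 0.428; Pr[low oil pressure | warning light, overheating coolant loop] ≈ 0.295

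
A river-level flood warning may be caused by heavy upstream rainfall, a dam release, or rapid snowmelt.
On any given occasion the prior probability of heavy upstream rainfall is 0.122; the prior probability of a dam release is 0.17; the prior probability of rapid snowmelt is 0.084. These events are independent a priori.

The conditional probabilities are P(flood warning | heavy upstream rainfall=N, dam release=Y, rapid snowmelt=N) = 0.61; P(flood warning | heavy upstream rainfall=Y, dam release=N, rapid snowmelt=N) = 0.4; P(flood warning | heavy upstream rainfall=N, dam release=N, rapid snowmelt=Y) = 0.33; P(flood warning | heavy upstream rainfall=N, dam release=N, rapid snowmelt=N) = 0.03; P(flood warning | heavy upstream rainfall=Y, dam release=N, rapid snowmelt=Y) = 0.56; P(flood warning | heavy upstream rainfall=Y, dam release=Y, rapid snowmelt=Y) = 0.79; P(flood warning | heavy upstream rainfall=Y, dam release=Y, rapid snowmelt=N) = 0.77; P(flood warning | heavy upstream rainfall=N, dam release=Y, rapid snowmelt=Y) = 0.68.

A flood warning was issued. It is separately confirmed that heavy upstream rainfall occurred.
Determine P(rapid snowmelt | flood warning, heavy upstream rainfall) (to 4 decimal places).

P(rapid snowmelt | flood warning, heavy upstream rainfall) ≈ 0.1061

By total probability over the 4 (dam release, rapid snowmelt) configurations:
  P(flood warning | heavy upstream rainfall) = 0.4×0.83×0.916 + 0.56×0.83×0.084 + 0.77×0.17×0.916 + 0.79×0.17×0.084
        = 0.304112 + 0.039043 + 0.119904 + 0.011281 = 0.474340
Configurations with rapid snowmelt contribute 0.050324, so
  P(rapid snowmelt | flood warning, heavy upstream rainfall) = 0.050324 / 0.474340 ≈ 0.1061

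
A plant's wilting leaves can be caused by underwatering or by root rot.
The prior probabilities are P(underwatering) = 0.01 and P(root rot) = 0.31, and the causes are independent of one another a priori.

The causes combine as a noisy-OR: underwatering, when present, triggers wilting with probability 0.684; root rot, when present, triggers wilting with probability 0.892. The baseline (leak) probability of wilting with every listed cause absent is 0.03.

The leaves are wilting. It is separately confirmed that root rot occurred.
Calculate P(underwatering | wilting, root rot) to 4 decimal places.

P(underwatering | wilting, root rot) ≈ 0.0108

Under noisy-OR, P(wilting | causes) = 1 − (1−0.03)·∏(1−qᵢ) over the active causes.
Weight on underwatering=true, given the evidence: 0.966896×0.01 = 0.009669
Normalizer over all consistent configurations: 0.89524×0.99 + 0.966896×0.01 = 0.895957
Posterior = 0.009669 / 0.895957 ≈ 0.0108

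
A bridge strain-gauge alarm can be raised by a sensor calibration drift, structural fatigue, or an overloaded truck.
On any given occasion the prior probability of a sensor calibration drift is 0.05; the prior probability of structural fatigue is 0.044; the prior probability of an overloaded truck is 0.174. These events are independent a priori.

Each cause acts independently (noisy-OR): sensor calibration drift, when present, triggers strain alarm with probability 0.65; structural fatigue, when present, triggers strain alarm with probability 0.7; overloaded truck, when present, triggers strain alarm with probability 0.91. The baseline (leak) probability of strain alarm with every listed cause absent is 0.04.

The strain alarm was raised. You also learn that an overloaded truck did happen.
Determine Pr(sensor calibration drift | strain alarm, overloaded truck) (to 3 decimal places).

Under noisy-OR, P(strain alarm | causes) = 1 − (1−0.04)·∏(1−qᵢ) over the active causes.
By total probability over the 4 (sensor calibration drift, structural fatigue) configurations:
  P(strain alarm | overloaded truck) = 0.9136*0.95*0.956 + 0.97408*0.95*0.044 + 0.96976*0.05*0.956 + 0.990928*0.05*0.044
        = 0.829732 + 0.040717 + 0.046355 + 0.002180 = 0.918984
Keeping only the sensor calibration drift-present terms gives 0.048535, so
  P(sensor calibration drift | strain alarm, overloaded truck) = 0.048535 / 0.918984 ≈ 0.053

Pr(sensor calibration drift | strain alarm, overloaded truck) ≈ 0.053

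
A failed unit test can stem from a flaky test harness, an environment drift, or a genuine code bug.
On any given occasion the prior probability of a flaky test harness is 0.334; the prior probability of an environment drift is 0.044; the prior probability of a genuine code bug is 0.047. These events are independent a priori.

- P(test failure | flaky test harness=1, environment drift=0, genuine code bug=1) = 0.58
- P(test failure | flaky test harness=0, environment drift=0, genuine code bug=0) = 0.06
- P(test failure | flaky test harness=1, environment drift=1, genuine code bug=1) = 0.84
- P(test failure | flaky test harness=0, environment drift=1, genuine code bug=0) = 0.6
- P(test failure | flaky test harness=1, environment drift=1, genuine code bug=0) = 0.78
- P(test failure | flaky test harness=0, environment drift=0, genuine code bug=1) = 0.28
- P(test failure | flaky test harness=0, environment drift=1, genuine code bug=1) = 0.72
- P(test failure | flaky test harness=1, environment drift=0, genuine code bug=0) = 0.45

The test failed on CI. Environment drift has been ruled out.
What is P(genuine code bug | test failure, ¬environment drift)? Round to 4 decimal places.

P(genuine code bug | test failure, ¬environment drift) ≈ 0.0897

P(test failure | ¬environment drift) = 0.06×0.666×0.953 + 0.28×0.666×0.047 + 0.45×0.334×0.953 + 0.58×0.334×0.047 = 0.038082 + 0.008765 + 0.143236 + 0.009105 = 0.199188
Restricting to configurations with genuine code bug present: 0.008765 + 0.009105 = 0.017870.
P(genuine code bug | test failure, ¬environment drift) = 0.017870 / 0.199188 ≈ 0.0897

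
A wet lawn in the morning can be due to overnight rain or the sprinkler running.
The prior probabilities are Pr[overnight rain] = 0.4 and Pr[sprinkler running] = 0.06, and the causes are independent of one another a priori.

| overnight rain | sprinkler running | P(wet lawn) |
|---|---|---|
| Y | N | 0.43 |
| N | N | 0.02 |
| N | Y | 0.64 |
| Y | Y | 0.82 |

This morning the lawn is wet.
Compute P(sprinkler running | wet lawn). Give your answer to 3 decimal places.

P(sprinkler running | wet lawn) ≈ 0.198

P(wet lawn) = 0.02*0.6*0.94 + 0.64*0.6*0.06 + 0.43*0.4*0.94 + 0.82*0.4*0.06 = 0.011280 + 0.023040 + 0.161680 + 0.019680 = 0.215680
Restricting to configurations with sprinkler running present: 0.023040 + 0.019680 = 0.042720.
P(sprinkler running | wet lawn) = 0.042720 / 0.215680 ≈ 0.198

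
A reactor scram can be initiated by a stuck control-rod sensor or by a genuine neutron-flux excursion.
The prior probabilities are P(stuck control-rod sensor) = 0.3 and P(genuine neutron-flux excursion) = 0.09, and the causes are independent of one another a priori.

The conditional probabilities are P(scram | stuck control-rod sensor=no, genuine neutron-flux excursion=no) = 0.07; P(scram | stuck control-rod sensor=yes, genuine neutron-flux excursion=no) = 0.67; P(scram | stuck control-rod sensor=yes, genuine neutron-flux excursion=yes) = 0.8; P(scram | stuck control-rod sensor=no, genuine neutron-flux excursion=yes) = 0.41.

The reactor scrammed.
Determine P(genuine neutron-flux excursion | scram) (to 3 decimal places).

P(genuine neutron-flux excursion | scram) ≈ 0.173

P(scram) = 0.07·0.7·0.91 + 0.41·0.7·0.09 + 0.67·0.3·0.91 + 0.8·0.3·0.09 = 0.044590 + 0.025830 + 0.182910 + 0.021600 = 0.274930
Restricting to configurations with genuine neutron-flux excursion present: 0.025830 + 0.021600 = 0.047430.
P(genuine neutron-flux excursion | scram) = 0.047430 / 0.274930 ≈ 0.173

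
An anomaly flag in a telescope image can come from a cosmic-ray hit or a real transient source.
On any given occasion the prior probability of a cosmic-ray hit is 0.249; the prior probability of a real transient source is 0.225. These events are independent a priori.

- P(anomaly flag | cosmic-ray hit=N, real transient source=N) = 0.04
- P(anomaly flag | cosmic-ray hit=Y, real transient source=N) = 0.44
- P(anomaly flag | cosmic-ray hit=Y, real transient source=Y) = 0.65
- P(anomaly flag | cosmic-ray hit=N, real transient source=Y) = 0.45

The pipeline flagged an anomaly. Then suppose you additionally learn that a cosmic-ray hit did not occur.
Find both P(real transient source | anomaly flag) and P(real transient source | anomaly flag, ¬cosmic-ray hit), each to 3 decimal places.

P(real transient source | anomaly flag) ≈ 0.510; P(real transient source | anomaly flag, ¬cosmic-ray hit) ≈ 0.766

By total probability over the 4 (cosmic-ray hit, real transient source) configurations:
  P(anomaly flag) = 0.04·0.751·0.775 + 0.45·0.751·0.225 + 0.44·0.249·0.775 + 0.65·0.249·0.225
        = 0.023281 + 0.076039 + 0.084909 + 0.036416 = 0.220645
Keeping only the real transient source-present terms gives 0.112455, so
  P(real transient source | anomaly flag) = 0.112455 / 0.220645 ≈ 0.510

Now also conditioning on cosmic-ray hit≠true:
For the numerator, keep only real transient source=true terms: 0.45×0.225 = 0.101250
The normalizing constant is 0.04×0.775 + 0.45×0.225 = 0.132250
Posterior = 0.101250 / 0.132250 ≈ 0.766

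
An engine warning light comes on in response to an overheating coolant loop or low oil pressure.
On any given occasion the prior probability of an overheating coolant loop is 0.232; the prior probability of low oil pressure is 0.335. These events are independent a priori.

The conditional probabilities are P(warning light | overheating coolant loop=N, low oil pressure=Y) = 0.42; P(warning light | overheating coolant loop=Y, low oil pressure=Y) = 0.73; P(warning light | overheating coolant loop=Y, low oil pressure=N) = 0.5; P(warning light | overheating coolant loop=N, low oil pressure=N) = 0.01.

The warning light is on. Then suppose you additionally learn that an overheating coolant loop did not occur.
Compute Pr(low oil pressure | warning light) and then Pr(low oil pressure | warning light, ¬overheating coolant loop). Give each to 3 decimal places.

P(warning light) = 0.01*0.768*0.665 + 0.42*0.768*0.335 + 0.5*0.232*0.665 + 0.73*0.232*0.335 = 0.005107 + 0.108058 + 0.077140 + 0.056736 = 0.247041
The low oil pressure-present share is 0.108058 + 0.056736 = 0.164794.
P(low oil pressure | warning light) = 0.164794 / 0.247041 ≈ 0.667

Now also conditioning on overheating coolant loop≠true:
Weight on low oil pressure=true, given the evidence: 0.42·0.335 = 0.140700
Normalizer over all consistent configurations: 0.01·0.665 + 0.42·0.335 = 0.147350
P(low oil pressure | warning light, ¬overheating coolant loop) = 0.140700/0.147350 ≈ 0.955

Pr(low oil pressure | warning light) ≈ 0.667; Pr(low oil pressure | warning light, ¬overheating coolant loop) ≈ 0.955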